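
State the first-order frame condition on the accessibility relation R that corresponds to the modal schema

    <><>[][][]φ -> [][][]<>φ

This is a Sahlqvist (Geach-type) schema ◇^2□^3φ → □^3◇^1φ.
Minimal-valuation argument: fix x; take any y with xR^2y and any z with xR^3z. Set V(φ) to the set of worlds R-reachable from y in exactly 3 steps. Then □^3φ holds at y, so the antecedent holds at x; validity forces ◇^1φ at z, giving a w with zR^1w and yR^3w.
First-order correspondent: forall x forall y forall z ((x R^2 y & x R^3 z) -> exists w (y R^3 w & zRw)).

forall x forall y forall z ((x R^2 y & x R^3 z) -> exists w (y R^3 w & zRw))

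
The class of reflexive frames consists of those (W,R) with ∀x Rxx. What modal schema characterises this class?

The condition is reflexivity. The T schema □p → p defines it.
Suppose □p→p is valid. At any x set V(p)={w : Rxw}. Then □p holds at x, so p holds at x, i.e. Rxx.

□p → p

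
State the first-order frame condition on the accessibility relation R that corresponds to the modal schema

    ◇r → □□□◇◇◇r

This is a Sahlqvist (Geach-type) schema ◇^1□^0r → □^3◇^3r.
Minimal-valuation argument: fix x; take any y with xR^1y and any z with xR^3z. Set V(r) to the set of worlds R-reachable from y in exactly 0 steps. Then □^0r holds at y, so the antecedent holds at x; validity forces ◇^3r at z, giving a w with zR^3w and yR^0w.
First-order correspondent: ∀x ∀y ∀z ((xRy ∧ xR³z) → ∃w (y = w ∧ zR³w)).

∀x ∀y ∀z ((xRy ∧ xR³z) → ∃w (y = w ∧ zR³w))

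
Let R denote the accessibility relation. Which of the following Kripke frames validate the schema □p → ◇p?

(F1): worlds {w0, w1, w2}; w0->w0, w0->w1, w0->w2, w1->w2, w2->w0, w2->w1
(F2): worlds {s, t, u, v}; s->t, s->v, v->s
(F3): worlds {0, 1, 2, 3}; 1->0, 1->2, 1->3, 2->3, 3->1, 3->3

(F1)

Frame correspondent (Sahlqvist): ∀x ∃y Rxy — i.e. seriality.
(F1): ✓.
(F2): fails — world t has no successor.
(F3): fails — world 0 has no successor.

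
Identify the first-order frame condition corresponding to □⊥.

□⊥ is valid iff no world has any successor (otherwise □⊥ fails at any world with one).

Emptiness of R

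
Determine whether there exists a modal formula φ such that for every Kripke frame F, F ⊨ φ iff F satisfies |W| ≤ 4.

If a class were modally definable it would be closed under disjoint unions (Goldblatt–Thomason).
Any modal formula valid on each of 5 disjoint one-world frames is valid on their disjoint union (validity is preserved under disjoint unions). Each one-world frame has |W|=1≤4, but the union has |W|=5.
So the class is not modally definable.

No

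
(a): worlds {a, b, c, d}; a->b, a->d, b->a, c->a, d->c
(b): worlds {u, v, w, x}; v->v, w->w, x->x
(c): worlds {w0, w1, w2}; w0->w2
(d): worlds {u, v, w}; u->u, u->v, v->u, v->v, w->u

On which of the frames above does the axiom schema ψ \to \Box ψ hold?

(b)

This is the axiom for a generalized confluence (Geach) condition; its first-order frame correspondent is \forall x \forall z (xRz \to \exists w (x = w \wedge z = w)).
(a): fails — aRb but a ≠ b.
(b): condition met.
(c): fails — w0Rw2 but w0 ≠ w2.
(d): fails — uRv but u ≠ v.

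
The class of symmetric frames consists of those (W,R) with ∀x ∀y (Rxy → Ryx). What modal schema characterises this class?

This is symmetry; the standard corresponding axiom is B: ψ → □◇ψ.
Suppose ψ→□◇ψ is valid. Take Rxy and set V(ψ)={x}. Then ψ at x, so □◇ψ at x, so ◇ψ at y, so some z with Ryz has ψ; z=x, i.e. Ryx.

ψ → □◇ψ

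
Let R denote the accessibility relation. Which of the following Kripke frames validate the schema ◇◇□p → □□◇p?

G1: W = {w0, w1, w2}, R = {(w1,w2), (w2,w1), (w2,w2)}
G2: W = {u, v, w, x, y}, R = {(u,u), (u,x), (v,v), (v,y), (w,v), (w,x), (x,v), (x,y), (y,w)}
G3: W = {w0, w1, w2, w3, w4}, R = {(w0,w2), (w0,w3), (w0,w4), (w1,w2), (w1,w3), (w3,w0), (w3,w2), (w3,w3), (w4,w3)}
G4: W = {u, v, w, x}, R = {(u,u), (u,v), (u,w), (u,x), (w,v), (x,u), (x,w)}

Frame correspondent (Sahlqvist): ∀x ∀y ∀z ((xR²y ∧ xR²z) → ∃w (yRw ∧ zRw)) — i.e. a generalized confluence (Geach) condition.
G1: condition met.
G2: fails — uR²u, uR²v but no t with uRt and vRt.
G3: fails — w0R²w0, w0R²w2 but no w with w0Rw and w2Rw.
G4: fails — uR²u, uR²v but no t with uRt and vRt.

G1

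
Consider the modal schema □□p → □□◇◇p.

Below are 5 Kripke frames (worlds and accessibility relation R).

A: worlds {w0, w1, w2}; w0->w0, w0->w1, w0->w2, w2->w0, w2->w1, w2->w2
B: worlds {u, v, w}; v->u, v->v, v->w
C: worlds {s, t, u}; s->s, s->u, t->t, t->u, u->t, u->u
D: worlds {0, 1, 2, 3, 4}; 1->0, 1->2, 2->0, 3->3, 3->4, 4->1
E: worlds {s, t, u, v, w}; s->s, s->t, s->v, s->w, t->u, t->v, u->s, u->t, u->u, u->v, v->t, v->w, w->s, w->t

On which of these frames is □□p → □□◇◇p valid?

C, E

This is the axiom for a generalized confluence (Geach) condition; its first-order frame correspondent is ∀x ∀z (xR²z → ∃w (xR²w ∧ zR²w)).
A: fails — w0R²w1 but no w with w0R²w and w1R²w.
B: fails — vR²u but no t with vR²t and uR²t.
C: satisfies the condition.
D: fails — 1R²0 but no w with 1R²w and 0R²w.
E: satisfies the condition.
Valid on: C, E.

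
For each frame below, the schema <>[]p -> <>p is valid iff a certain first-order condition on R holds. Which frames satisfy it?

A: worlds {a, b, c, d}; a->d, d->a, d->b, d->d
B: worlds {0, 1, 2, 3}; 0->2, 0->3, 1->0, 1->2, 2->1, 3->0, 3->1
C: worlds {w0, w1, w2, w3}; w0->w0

Frame correspondent (Sahlqvist): forall x forall y (xRy -> exists w (yRw & xRw)) — i.e. a generalized confluence (Geach) condition.
A: fails — dRb but no w with bRw and dRw.
B: fails — 0R2 but no w with 2Rw and 0Rw.
C: holds.
Valid on: C.

C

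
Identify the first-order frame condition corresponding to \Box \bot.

emptiness of R

This is the Ver axiom.
It corresponds to emptiness of R: \forall x \forall y \neg Rxy.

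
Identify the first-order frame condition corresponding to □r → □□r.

Transitivity

This is the 4 axiom.
It corresponds to transitivity: ∀x ∀y ∀z (Rxy ∧ Ryz → Rxz).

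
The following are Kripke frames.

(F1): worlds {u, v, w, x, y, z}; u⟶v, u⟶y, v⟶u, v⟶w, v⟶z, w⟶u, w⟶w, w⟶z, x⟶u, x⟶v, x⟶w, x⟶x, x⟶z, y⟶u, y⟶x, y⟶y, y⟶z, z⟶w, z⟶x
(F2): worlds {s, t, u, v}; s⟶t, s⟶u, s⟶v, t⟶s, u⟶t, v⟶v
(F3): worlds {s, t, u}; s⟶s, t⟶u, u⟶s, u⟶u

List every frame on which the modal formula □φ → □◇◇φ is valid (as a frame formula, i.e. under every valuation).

(F1), (F3)

This is the axiom for a generalized confluence (Geach) condition; its first-order frame correspondent is ∀x ∀z (xRz → ∃w (xRw ∧ zR²w)).
(F1): satisfies the condition.
(F2): fails — sRu but no w with sRw and uR²w.
(F3): satisfies the condition.
Valid on: (F1), (F3).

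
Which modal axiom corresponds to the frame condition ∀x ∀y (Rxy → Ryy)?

This is shift-reflexivity; the standard corresponding axiom is T□: □(□p → p).
Suppose □(□p→p) is valid. Take Rxy and set V(p)={w : Ryw}. Then at y, □p holds; since □(□p→p) at x, □p→p at y, so p at y, i.e. Ryy.

□(□p → p)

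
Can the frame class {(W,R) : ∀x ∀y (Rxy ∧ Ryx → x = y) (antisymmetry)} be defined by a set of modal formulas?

Not definable by any modal formula

Modal frame validity is preserved under surjective bounded morphisms.
The 8-cycle (worlds 0,1,2,3,4,5,6,7 with 0→1→2→3→4→5→6→7→0) is antisymmetric. Sending even-indexed worlds to a and odd-indexed worlds to b is a surjective bounded morphism onto the two-world frame with a↔b, which is not antisymmetric.
So the class is not modally definable.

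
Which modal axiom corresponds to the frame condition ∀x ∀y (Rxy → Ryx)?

A defining formula is q → □◇q (the B axiom).
Suppose q→□◇q is valid. Take Rxy and set V(q)={x}. Then q at x, so □◇q at x, so ◇q at y, so some z with Ryz has q; z=x, i.e. Ryx.

q → □◇q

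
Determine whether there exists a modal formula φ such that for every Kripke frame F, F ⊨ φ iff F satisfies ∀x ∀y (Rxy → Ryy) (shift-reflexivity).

Yes, by □(□p → p)

Yes: it is shift-reflexivity, defined by the T□ schema □(□p → p).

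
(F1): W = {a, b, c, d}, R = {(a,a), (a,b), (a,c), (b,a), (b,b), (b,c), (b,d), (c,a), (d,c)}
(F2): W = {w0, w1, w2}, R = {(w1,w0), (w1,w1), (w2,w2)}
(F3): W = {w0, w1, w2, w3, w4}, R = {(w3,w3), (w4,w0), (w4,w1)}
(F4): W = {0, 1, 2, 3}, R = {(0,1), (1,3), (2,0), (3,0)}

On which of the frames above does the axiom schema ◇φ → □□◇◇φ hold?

This is the axiom for a generalized confluence (Geach) condition; its first-order frame correspondent is ∀x ∀y ∀z ((xRy ∧ xR²z) → ∃w (y = w ∧ zR²w)).
(F1): fails — aRb, aR²d but no w with b=w and dR²w.
(F2): fails — w1Rw0, w1R²w0 but no w with w0=w and w0R²w.
(F3): satisfies the condition.
(F4): satisfies the condition.

(F3), (F4)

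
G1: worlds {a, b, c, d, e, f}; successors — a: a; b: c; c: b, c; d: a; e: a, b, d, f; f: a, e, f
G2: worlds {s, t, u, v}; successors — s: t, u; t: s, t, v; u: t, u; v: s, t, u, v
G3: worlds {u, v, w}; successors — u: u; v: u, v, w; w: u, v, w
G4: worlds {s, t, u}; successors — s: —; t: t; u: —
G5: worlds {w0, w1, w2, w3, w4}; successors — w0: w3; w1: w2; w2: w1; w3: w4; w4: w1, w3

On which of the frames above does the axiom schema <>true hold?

G1, G2, G3, G5

The schema corresponds to seriality: forall x exists y Rxy.
G1: holds.
G2: holds.
G3: holds.
G4: fails — world s has no successor.
G5: holds.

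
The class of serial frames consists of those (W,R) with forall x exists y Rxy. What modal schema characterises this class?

A defining formula is □ψ → ◇ψ (the D axiom).
Suppose □ψ→◇ψ is valid. At any x set V(ψ)=W. Then □ψ at x, so ◇ψ at x, so x has a successor.

□ψ → ◇ψ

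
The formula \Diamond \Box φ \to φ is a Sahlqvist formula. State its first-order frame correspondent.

Symmetry

Equivalently (dual form): φ → □◇φ.
Suppose φ→□◇φ is valid. Take Rxy and set V(φ)={x}. Then φ at x, so □◇φ at x, so ◇φ at y, so some z with Ryz has φ; z=x, i.e. Ryx.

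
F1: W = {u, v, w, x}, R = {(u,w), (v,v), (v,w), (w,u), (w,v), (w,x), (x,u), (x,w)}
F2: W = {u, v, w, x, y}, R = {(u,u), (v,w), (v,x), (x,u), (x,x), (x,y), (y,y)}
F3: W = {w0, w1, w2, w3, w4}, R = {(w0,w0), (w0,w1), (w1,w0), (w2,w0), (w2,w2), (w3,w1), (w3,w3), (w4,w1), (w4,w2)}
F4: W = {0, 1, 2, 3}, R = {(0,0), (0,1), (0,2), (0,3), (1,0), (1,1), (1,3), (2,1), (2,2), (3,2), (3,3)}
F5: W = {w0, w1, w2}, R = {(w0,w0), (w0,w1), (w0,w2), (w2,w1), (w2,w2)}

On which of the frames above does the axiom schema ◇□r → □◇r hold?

Frame correspondent (Sahlqvist): ∀x ∀y ∀z (Rxy ∧ Rxz → ∃w (Ryw ∧ Rzw)) — i.e. convergence.
F1: fails — Rxw and Rxu but w and u have no common successor.
F2: fails — Rvw and Rvw but w and w have no common successor.
F3: fails — Rw3w1 and Rw3w3 but w1 and w3 have no common successor.
F4: holds.
F5: fails — Rw0w1 and Rw0w1 but w1 and w1 have no common successor.
Valid on: F4.

F4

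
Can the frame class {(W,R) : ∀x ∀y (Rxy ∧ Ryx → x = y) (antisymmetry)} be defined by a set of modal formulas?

Not modally definable

Modal frame validity is preserved under surjective bounded morphisms.
The 8-cycle (worlds s,t,u,v,w,x,y,z with s→t→u→v→w→x→y→z→s) is antisymmetric. Sending even-indexed worlds to s and odd-indexed worlds to t is a surjective bounded morphism onto the two-world frame with s↔t, which is not antisymmetric.
Hence antisymmetry is not modally definable.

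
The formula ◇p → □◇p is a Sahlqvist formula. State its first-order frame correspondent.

Suppose ◇p→□◇p is valid. Take Rxy, Rxz and set V(p)={y}. Then ◇p at x, so □◇p at x, so ◇p at z, so some w with Rzw has p; w=y, i.e. Rzy. By symmetry of the argument, Ryz.

the Euclidean property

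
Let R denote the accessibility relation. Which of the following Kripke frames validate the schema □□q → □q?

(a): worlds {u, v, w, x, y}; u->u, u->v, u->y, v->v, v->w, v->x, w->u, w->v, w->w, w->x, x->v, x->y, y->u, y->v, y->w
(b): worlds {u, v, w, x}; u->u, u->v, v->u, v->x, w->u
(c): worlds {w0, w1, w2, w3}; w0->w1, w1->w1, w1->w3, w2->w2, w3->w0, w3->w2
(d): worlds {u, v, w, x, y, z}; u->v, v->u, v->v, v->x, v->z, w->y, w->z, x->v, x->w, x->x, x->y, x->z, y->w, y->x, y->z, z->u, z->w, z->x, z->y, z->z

(d)

Frame correspondent (Sahlqvist): ∀x ∀y (Rxy → ∃z (Rxz ∧ Rzy)) — i.e. density.
(a): fails — Rxy but no z with Rxz and Rzy.
(b): fails — Rvx but no z with Rvz and Rzx.
(c): fails — Rw3w0 but no z with Rw3z and Rzw0.
(d): satisfies the condition.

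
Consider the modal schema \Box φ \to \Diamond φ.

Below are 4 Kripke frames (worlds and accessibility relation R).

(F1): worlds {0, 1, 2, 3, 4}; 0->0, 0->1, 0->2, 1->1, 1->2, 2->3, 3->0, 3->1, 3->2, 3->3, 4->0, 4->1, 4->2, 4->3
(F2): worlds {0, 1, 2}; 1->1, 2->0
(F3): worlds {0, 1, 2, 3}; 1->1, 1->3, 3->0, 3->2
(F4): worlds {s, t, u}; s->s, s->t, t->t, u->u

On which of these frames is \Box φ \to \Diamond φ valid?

The schema corresponds to seriality: \forall x \exists y Rxy.
(F1): ✓.
(F2): fails — world 0 has no successor.
(F3): fails — world 0 has no successor.
(F4): ✓.

(F1), (F4)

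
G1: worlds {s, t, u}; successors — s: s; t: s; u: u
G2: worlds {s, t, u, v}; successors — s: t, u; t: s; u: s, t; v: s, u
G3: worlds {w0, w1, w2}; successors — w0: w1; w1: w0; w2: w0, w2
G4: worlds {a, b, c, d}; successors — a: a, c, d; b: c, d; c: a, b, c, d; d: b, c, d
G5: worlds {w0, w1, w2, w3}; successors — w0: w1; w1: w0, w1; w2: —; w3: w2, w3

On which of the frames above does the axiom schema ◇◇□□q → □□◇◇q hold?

The schema corresponds to a generalized confluence (Geach) condition: ∀x ∀y ∀z ((xR²y ∧ xR²z) → ∃w (yR²w ∧ zR²w)).
G1: holds.
G2: holds.
G3: fails — w2R²w0, w2R²w1 but no w with w0R²w and w1R²w.
G4: holds.
G5: fails — w3R²w2, w3R²w2 but no w with w2R²w and w2R²w.
Valid on: G1, G2, G4.

G1, G2, G4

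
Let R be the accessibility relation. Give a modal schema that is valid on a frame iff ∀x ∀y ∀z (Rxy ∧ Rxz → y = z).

The condition is partial functionality. The CD schema ◇ψ → □ψ defines it.
Suppose ◇ψ→□ψ is valid. Take Rxy, Rxz and set V(ψ)={y}. Then ◇ψ at x, so □ψ at x, so ψ at z, i.e. z=y.

◇ψ → □ψ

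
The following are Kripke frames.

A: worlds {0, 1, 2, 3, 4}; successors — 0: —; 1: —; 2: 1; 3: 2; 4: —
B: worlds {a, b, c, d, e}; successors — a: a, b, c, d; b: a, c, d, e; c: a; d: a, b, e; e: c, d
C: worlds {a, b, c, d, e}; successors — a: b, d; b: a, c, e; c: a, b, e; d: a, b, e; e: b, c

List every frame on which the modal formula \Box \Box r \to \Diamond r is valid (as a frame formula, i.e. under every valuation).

This is the axiom for a generalized confluence (Geach) condition; its first-order frame correspondent is \forall x \exists w (x R^2 w \wedge xRw).
A: fails — at 0 but no w with 0R²w and 0Rw.
B: fails — at e but no w with eR²w and eRw.
C: condition met.

C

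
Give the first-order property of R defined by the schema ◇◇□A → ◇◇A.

This is a Sahlqvist (Geach-type) schema ◇^2□^1A → □^0◇^2A.
Minimal-valuation argument: fix x; take any y with xR^2y and any z with xR^0z. Set V(A) to the set of worlds R-reachable from y in exactly 1 step. Then □^1A holds at y, so the antecedent holds at x; validity forces ◇^2A at z, giving a w with zR^2w and yR^1w.
First-order correspondent: ∀x ∀y (xR²y → ∃w (yRw ∧ xR²w)).

∀x ∀y (xR²y → ∃w (yRw ∧ xR²w))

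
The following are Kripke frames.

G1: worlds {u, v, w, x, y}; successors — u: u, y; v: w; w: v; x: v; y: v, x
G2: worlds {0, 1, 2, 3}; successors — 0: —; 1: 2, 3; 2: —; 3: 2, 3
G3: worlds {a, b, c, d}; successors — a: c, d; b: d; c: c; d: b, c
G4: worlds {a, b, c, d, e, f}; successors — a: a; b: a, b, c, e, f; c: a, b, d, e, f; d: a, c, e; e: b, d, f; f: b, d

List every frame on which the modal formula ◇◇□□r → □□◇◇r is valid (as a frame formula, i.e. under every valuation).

The schema corresponds to a generalized confluence (Geach) condition: ∀x ∀y ∀z ((xR²y ∧ xR²z) → ∃w (yR²w ∧ zR²w)).
G1: fails — uR²u, uR²x but no t with uR²t and xR²t.
G2: fails — 1R²2, 1R²2 but no w with 2R²w and 2R²w.
G3: holds.
G4: holds.
Valid on: G3, G4.

G3, G4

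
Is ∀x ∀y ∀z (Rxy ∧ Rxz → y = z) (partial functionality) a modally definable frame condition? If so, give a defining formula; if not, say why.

This is a Sahlqvist condition; the CD axiom ◇r → □r defines it.
Suppose ◇r→□r is valid. Take Rxy, Rxz and set V(r)={y}. Then ◇r at x, so □r at x, so r at z, i.e. z=y.

Yes — defined by ◇r → □r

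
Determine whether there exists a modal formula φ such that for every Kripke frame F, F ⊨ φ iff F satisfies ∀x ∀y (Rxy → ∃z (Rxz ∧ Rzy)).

This is a Sahlqvist condition; the C4 axiom □□p → □p defines it.
Suppose □□p→□p is valid. Take Rxy and set V(p)={w : xR²w}. Then □□p at x, so □p at x, so p at y, i.e. ∃z(Rxz∧Rzy).

Yes, by □□p → □p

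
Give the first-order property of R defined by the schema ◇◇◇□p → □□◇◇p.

∀x ∀y ∀z ((xR³y ∧ xR²z) → ∃w (yRw ∧ zR²w))

This is a Sahlqvist (Geach-type) schema ◇^3□^1p → □^2◇^2p.
First-order correspondent: ∀x ∀y ∀z ((xR³y ∧ xR²z) → ∃w (yRw ∧ zR²w)).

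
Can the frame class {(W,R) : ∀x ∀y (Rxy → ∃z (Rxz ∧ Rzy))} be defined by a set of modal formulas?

Yes: it is density, defined by the C4 schema □□r → □r.
Suppose □□r→□r is valid. Take Rxy and set V(r)={w : xR²w}. Then □□r at x, so □r at x, so r at y, i.e. ∃z(Rxz∧Rzy).

Yes — defined by □□r → □r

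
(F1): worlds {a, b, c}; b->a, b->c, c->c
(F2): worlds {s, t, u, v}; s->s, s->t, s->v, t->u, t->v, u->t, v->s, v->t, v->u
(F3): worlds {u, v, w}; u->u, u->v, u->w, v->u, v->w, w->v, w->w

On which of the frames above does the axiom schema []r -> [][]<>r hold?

The schema corresponds to a generalized confluence (Geach) condition: forall x forall z (x R^2 z -> exists w (xRw & zRw)).
(F1): holds.
(F2): fails — tR²u but no w with tRw and uRw.
(F3): holds.

(F1), (F3)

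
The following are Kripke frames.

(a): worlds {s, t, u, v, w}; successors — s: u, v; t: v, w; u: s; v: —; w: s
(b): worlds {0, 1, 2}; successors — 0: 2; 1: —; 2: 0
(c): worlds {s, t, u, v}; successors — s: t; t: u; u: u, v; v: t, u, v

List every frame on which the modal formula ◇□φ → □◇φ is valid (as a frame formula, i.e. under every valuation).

This is the axiom for convergence; its first-order frame correspondent is ∀x ∀y ∀z (Rxy ∧ Rxz → ∃w (Ryw ∧ Rzw)).
(a): fails — Rsv and Rsv but v and v have no common successor.
(b): satisfies the condition.
(c): satisfies the condition.

(b), (c)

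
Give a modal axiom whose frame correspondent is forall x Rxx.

The condition is reflexivity. The T schema □p → p defines it.

□p → p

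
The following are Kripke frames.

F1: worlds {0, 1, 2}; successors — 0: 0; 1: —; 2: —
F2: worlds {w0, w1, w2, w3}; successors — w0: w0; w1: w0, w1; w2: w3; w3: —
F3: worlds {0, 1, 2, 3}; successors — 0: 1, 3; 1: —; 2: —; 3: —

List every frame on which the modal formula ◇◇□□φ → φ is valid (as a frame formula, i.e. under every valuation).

F1, F3

This is the axiom for a generalized confluence (Geach) condition; its first-order frame correspondent is ∀x ∀y (xR²y → ∃w (yR²w ∧ x = w)).
F1: holds.
F2: fails — w1R²w0 but no w with w0R²w and w1=w.
F3: holds.
Valid on: F1, F3.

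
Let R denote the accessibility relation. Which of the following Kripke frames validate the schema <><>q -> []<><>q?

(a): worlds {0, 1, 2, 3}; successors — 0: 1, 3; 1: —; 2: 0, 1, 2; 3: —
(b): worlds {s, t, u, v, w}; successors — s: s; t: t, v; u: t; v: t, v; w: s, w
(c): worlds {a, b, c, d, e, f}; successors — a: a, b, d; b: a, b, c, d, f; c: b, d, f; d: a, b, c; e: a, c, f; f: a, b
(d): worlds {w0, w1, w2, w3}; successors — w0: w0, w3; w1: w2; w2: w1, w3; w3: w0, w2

(c)

Frame correspondent (Sahlqvist): forall x forall y forall z ((x R^2 y & xRz) -> exists w (y = w & z R^2 w)) — i.e. a generalized confluence (Geach) condition.
(a): fails — 2R²0, 2R0 but no w with 0=w and 0R²w.
(b): fails — wR²w, wRs but no w* with w=w* and sR²w*.
(c): holds.
(d): fails — w0R²w2, w0Rw3 but no w with w2=w and w3R²w.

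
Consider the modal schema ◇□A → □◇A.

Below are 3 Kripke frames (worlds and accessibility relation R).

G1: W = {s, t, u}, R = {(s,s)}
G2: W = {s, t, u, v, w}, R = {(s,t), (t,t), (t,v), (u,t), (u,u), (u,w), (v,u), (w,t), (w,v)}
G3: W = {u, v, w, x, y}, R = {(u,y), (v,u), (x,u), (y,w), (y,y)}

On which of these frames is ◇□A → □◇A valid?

G1

This is the axiom for convergence; its first-order frame correspondent is ∀x ∀y ∀z (Rxy ∧ Rxz → ∃w (Ryw ∧ Rzw)).
G1: satisfies the condition.
G2: fails — Rtv and Rtt but v and t have no common successor.
G3: fails — Ryy and Ryw but y and w have no common successor.
Valid on: G1.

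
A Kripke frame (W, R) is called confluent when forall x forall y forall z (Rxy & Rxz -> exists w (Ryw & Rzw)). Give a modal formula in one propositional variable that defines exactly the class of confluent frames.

A defining formula is ◇□ψ → □◇ψ (the .2 axiom).
Suppose ◇□ψ→□◇ψ is valid. Take Rxy, Rxz and set V(ψ)={w : Ryw}. Then □ψ at y so ◇□ψ at x, so □◇ψ at x, so ◇ψ at z, giving w with Rzw and Ryw.

◇□ψ → □◇ψ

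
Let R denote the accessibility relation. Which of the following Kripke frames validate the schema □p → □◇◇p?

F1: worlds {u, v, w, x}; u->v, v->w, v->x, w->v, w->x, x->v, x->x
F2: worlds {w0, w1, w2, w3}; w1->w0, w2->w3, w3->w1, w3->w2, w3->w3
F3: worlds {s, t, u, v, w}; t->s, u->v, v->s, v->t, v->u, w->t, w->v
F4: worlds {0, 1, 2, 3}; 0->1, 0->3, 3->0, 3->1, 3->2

F1

The schema corresponds to a generalized confluence (Geach) condition: ∀x ∀z (xRz → ∃w (xRw ∧ zR²w)).
F1: condition met.
F2: fails — w1Rw0 but no w with w1Rw and w0R²w.
F3: fails — tRs but no w* with tRw* and sR²w*.
F4: fails — 0R1 but no w with 0Rw and 1R²w.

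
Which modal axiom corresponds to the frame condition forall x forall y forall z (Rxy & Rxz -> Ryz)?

A defining formula is ◇q → □◇q (the 5 axiom).

◇q → □◇q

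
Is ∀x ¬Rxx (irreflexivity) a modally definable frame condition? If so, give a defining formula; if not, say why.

Not modally definable

Modal frame validity is preserved under surjective bounded morphisms.
The 2-cycle (worlds 0,1 with 0→1→0) is irreflexive, and the map sending every world to a single reflexive point • is a surjective bounded morphism (forth: every edge maps to (•,•); back: every world has a successor). So any modal formula valid on the 2-cycle is also valid on the reflexive point, which is not irreflexive.
Hence irreflexivity is not modally definable.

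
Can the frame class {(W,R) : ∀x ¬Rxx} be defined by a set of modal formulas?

No — not modally definable

Modal frame validity is preserved under surjective bounded morphisms.
The 4-cycle (worlds 0,1,2,3 with 0→1→2→3→0) is irreflexive, and the map sending every world to a single reflexive point • is a surjective bounded morphism (forth: every edge maps to (•,•); back: every world has a successor). So any modal formula valid on the 4-cycle is also valid on the reflexive point, which is not irreflexive.
So no modal formula (or set of formulas) defines exactly the irreflexive frames.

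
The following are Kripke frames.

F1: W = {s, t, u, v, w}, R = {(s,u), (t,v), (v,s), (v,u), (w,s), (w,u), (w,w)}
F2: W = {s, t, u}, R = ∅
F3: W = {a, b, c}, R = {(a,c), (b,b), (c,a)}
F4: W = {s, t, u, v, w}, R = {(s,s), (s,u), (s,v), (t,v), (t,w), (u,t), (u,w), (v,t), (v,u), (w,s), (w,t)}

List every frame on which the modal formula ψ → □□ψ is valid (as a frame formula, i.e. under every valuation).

Frame correspondent (Sahlqvist): ∀x ∀z (xR²z → ∃w (x = w ∧ z = w)) — i.e. a generalized confluence (Geach) condition.
F1: fails — tR²s but t ≠ s.
F2: ✓.
F3: ✓.
F4: fails — sR²t but s ≠ t.

F2, F3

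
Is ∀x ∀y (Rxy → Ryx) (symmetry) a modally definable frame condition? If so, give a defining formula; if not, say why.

The condition is symmetry. A defining modal formula is r → □◇r.
Suppose r→□◇r is valid. Take Rxy and set V(r)={x}. Then r at x, so □◇r at x, so ◇r at y, so some z with Ryz has r; z=x, i.e. Ryx.

Yes — defined by r → □◇r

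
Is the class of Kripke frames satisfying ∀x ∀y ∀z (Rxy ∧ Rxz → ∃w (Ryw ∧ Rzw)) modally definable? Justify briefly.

Yes: it is convergence, defined by the .2 schema ◇□r → □◇r.

Definable; ◇□r → □◇r defines it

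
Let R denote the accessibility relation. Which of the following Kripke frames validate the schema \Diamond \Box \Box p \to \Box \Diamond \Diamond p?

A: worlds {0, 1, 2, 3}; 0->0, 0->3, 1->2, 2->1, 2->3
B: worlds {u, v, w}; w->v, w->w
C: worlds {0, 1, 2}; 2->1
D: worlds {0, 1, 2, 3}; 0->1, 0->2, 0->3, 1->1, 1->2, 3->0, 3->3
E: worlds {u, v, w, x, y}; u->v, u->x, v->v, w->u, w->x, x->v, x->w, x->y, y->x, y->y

The schema corresponds to a generalized confluence (Geach) condition: \forall x \forall y \forall z ((xRy \wedge xRz) \to \exists w (y R^2 w \wedge z R^2 w)).
A: fails — 0R0, 0R3 but no w with 0R²w and 3R²w.
B: fails — wRv, wRv but no t with vR²t and vR²t.
C: fails — 2R1, 2R1 but no w with 1R²w and 1R²w.
D: fails — 0R1, 0R2 but no w with 1R²w and 2R²w.
E: condition met.
Valid on: E.

E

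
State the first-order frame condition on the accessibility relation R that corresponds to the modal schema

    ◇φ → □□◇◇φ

∀x ∀y ∀z ((xRy ∧ xR²z) → ∃w (y = w ∧ zR²w))

This is a Sahlqvist (Geach-type) schema ◇^1□^0φ → □^2◇^2φ.
Minimal-valuation argument: fix x; take any y with xR^1y and any z with xR^2z. Set V(φ) to the set of worlds R-reachable from y in exactly 0 steps. Then □^0φ holds at y, so the antecedent holds at x; validity forces ◇^2φ at z, giving a w with zR^2w and yR^0w.
First-order correspondent: ∀x ∀y ∀z ((xRy ∧ xR²z) → ∃w (y = w ∧ zR²w)).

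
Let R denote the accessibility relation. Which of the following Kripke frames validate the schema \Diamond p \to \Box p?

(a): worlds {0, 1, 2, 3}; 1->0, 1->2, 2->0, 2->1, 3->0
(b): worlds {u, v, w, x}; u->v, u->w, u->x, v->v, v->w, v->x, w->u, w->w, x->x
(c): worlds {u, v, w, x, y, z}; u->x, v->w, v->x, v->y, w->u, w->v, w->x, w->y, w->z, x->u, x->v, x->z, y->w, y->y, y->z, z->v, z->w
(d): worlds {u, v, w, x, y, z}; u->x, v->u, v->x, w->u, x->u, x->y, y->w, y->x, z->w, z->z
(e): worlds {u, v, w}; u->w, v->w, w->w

Frame correspondent (Sahlqvist): \forall x \forall y \forall z (Rxy \wedge Rxz \to y = z) — i.e. partial functionality.
(a): fails — 1 sees both 0 and 2.
(b): fails — u sees both v and w.
(c): fails — v sees both w and x.
(d): fails — v sees both u and x.
(e): ✓.

(e)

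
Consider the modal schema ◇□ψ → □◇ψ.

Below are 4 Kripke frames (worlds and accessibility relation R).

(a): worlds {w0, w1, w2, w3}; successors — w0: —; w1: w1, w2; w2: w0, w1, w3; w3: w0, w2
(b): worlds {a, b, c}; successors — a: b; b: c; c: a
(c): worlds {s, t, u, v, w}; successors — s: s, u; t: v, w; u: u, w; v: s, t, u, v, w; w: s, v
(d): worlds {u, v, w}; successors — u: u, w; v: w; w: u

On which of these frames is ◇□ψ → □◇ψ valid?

Frame correspondent (Sahlqvist): ∀x ∀y ∀z (Rxy ∧ Rxz → ∃w (Ryw ∧ Rzw)) — i.e. convergence.
(a): fails — Rw2w1 and Rw2w0 but w1 and w0 have no common successor.
(b): satisfies the condition.
(c): fails — Ruw and Ruu but w and u have no common successor.
(d): satisfies the condition.
Valid on: (b), (d).

(b), (d)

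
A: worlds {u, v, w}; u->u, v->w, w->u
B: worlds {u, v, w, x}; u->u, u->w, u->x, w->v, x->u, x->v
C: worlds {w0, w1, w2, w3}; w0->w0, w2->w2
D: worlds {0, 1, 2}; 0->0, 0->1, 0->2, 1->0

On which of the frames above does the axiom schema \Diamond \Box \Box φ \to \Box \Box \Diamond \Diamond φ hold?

The schema corresponds to a generalized confluence (Geach) condition: \forall x \forall y \forall z ((xRy \wedge x R^2 z) \to \exists w (y R^2 w \wedge z R^2 w)).
A: satisfies the condition.
B: fails — uRu, uR²v but no t with uR²t and vR²t.
C: satisfies the condition.
D: fails — 0R0, 0R²2 but no w with 0R²w and 2R²w.

A, C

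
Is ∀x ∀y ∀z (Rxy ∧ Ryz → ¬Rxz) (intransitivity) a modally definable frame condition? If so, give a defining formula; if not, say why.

Not modally definable

Any modally definable frame class is closed under surjective bounded morphisms.
The 7-cycle (worlds w0,w1,w2,w3,w4,w5,w6 with w0→w1→w2→w3→w4→w5→w6→w0) is intransitive. Mapping every world to a single reflexive point • is a surjective bounded morphism; the reflexive point is not intransitive (R••∧R•• but R••).
So the class is not modally definable.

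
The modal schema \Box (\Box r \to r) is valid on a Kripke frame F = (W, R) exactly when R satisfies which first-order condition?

Suppose □(□r→r) is valid. Take Rxy and set V(r)={w : Ryw}. Then at y, □r holds; since □(□r→r) at x, □r→r at y, so r at y, i.e. Ryy.

Shift-reflexivity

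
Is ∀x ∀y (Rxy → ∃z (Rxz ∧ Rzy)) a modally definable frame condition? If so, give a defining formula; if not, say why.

Yes — defined by □□r → □r

The condition is density. A defining modal formula is □□r → □r.
Suppose □□r→□r is valid. Take Rxy and set V(r)={w : xR²w}. Then □□r at x, so □r at x, so r at y, i.e. ∃z(Rxz∧Rzy).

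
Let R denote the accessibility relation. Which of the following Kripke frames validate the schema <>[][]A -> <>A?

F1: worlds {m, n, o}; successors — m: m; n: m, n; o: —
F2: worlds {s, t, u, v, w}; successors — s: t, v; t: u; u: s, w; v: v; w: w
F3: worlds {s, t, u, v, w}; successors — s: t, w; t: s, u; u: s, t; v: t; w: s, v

The schema corresponds to a generalized confluence (Geach) condition: forall x forall y (xRy -> exists w (y R^2 w & xRw)).
F1: ✓.
F2: fails — sRt but no w* with tR²w* and sRw*.
F3: ✓.
Valid on: F1, F3.

F1, F3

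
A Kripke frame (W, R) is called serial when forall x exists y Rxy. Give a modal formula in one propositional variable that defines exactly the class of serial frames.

□q → ◇q

The condition is seriality. The D schema □q → ◇q defines it.
Suppose □q→◇q is valid. At any x set V(q)=W. Then □q at x, so ◇q at x, so x has a successor.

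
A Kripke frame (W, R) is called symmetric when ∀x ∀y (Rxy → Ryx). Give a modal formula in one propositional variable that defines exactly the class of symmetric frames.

q → □◇q

This is symmetry; the standard corresponding axiom is B: q → □◇q.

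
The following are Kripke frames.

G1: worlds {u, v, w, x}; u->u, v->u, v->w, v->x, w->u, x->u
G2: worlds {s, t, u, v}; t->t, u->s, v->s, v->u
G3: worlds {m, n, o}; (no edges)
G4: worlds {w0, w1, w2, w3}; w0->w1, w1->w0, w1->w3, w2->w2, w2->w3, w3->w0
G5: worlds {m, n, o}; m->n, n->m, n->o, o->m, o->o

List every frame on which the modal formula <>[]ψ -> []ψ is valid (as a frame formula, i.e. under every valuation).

G3

Frame correspondent (Sahlqvist): forall x forall y forall z (Rxy & Rxz -> Ryz) — i.e. the Euclidean property.
G1: fails — Rvw and Rvw but not Rww.
G2: fails — Rus and Rus but not Rss.
G3: condition met.
G4: fails — Rw0w1 and Rw0w1 but not Rw1w1.
G5: fails — Rmn and Rmn but not Rnn.
Valid on: G3.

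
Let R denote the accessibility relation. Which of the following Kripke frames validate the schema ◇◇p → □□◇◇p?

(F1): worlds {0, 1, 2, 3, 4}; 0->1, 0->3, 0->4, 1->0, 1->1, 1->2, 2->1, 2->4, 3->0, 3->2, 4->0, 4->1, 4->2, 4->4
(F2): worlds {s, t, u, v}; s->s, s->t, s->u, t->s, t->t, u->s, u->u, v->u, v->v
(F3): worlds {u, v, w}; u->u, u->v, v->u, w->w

Frame correspondent (Sahlqvist): ∀x ∀y ∀z ((xR²y ∧ xR²z) → ∃w (y = w ∧ zR²w)) — i.e. a generalized confluence (Geach) condition.
(F1): fails — 1R²0, 1R²3 but no w with 0=w and 3R²w.
(F2): fails — vR²v, vR²s but no w with v=w and sR²w.
(F3): condition met.
Valid on: (F3).

(F3)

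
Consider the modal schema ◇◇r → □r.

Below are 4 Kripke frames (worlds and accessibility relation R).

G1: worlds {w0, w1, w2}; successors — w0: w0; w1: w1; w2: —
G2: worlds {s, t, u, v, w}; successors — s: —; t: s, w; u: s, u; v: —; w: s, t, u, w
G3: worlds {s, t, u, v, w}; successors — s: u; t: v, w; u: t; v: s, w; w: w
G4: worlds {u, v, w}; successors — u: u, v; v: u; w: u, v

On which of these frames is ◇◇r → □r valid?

G1

This is the axiom for a generalized confluence (Geach) condition; its first-order frame correspondent is ∀x ∀y ∀z ((xR²y ∧ xRz) → ∃w (y = w ∧ z = w)).
G1: holds.
G2: fails — tR²s, tRw but s ≠ w.
G3: fails — sR²t, sRu but t ≠ u.
G4: fails — uR²u, uRv but u ≠ v.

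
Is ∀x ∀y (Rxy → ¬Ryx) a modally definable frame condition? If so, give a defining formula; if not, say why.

Not modally definable

Any modally definable frame class is closed under surjective bounded morphisms.
The 4-cycle (worlds 0,1,2,3 with 0→1→2→3→0) is asymmetric. Mapping every world to a single reflexive point • is a surjective bounded morphism, and the reflexive point is not asymmetric (R•• but asymmetry requires ¬R••).
Hence asymmetry is not modally definable.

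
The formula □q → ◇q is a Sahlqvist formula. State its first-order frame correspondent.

seriality: ∀x ∃y Rxy

Suppose □q→◇q is valid. At any x set V(q)=W. Then □q at x, so ◇q at x, so x has a successor.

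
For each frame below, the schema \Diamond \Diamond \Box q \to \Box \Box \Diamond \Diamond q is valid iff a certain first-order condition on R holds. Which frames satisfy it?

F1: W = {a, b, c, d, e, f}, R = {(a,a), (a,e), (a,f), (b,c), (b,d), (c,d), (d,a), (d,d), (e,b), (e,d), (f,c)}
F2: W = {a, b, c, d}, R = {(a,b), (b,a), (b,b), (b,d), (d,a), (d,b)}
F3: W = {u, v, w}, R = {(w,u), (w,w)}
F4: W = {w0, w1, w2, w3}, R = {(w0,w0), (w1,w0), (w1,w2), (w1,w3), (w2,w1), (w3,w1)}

Frame correspondent (Sahlqvist): \forall x \forall y \forall z ((x R^2 y \wedge x R^2 z) \to \exists w (yRw \wedge z R^2 w)) — i.e. a generalized confluence (Geach) condition.
F1: fails — aR²a, aR²f but no w with aRw and fR²w.
F2: condition met.
F3: fails — wR²u, wR²u but no t with uRt and uR²t.
F4: fails — w2R²w2, w2R²w0 but no w with w2Rw and w0R²w.
Valid on: F2.

F2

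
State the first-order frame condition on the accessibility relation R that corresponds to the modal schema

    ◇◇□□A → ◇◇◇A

This is a Sahlqvist (Geach-type) schema ◇^2□^2A → □^0◇^3A.
Minimal-valuation argument: fix x; take any y with xR^2y and any z with xR^0z. Set V(A) to the set of worlds R-reachable from y in exactly 2 steps. Then □^2A holds at y, so the antecedent holds at x; validity forces ◇^3A at z, giving a w with zR^3w and yR^2w.
First-order correspondent: ∀x ∀y (xR²y → ∃w (yR²w ∧ xR³w)).

∀x ∀y (xR²y → ∃w (yR²w ∧ xR³w))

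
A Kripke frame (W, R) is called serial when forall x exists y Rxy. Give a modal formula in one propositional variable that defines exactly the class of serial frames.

□p → ◇p

This is seriality; the standard corresponding axiom is D: □p → ◇p.
Suppose □p→◇p is valid. At any x set V(p)=W. Then □p at x, so ◇p at x, so x has a successor.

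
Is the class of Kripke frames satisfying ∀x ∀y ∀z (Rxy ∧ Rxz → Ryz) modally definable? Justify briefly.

The condition is the Euclidean property. A defining modal formula is ◇q → □◇q.
Suppose ◇q→□◇q is valid. Take Rxy, Rxz and set V(q)={y}. Then ◇q at x, so □◇q at x, so ◇q at z, so some w with Rzw has q; w=y, i.e. Rzy. By symmetry of the argument, Ryz.

Yes, by ◇q → □◇q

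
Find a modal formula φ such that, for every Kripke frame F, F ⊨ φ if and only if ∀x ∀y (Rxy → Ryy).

□(□ψ → ψ)

The condition is shift-reflexivity. The T□ schema □(□ψ → ψ) defines it.
Suppose □(□ψ→ψ) is valid. Take Rxy and set V(ψ)={w : Ryw}. Then at y, □ψ holds; since □(□ψ→ψ) at x, □ψ→ψ at y, so ψ at y, i.e. Ryy.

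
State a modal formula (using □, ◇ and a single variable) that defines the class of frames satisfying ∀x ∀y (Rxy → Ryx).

This is symmetry; the standard corresponding axiom is B: q → □◇q.
Suppose q→□◇q is valid. Take Rxy and set V(q)={x}. Then q at x, so □◇q at x, so ◇q at y, so some z with Ryz has q; z=x, i.e. Ryx.

q → □◇q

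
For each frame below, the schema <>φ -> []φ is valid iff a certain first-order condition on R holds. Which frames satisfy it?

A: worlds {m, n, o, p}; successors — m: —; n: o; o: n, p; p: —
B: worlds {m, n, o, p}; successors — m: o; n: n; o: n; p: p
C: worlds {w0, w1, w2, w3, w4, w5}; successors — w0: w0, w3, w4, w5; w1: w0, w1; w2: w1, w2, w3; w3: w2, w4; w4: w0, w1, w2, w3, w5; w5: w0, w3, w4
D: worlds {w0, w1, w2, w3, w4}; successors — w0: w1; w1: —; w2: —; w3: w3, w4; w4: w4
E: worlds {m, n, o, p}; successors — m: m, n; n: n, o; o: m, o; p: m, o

B

Frame correspondent (Sahlqvist): forall x forall y forall z (Rxy & Rxz -> y = z) — i.e. partial functionality.
A: fails — o sees both n and p.
B: condition met.
C: fails — w0 sees both w0 and w3.
D: fails — w3 sees both w3 and w4.
E: fails — m sees both m and n.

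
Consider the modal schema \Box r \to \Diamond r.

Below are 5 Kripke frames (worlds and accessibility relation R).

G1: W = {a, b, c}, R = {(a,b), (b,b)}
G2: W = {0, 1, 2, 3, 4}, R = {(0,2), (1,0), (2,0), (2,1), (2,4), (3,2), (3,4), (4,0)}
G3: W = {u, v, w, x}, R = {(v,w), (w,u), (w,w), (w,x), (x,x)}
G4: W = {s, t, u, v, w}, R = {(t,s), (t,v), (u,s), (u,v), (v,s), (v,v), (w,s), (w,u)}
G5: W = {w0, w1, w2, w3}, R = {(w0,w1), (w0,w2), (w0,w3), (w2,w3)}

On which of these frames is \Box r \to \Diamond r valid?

G2

Frame correspondent (Sahlqvist): \forall x \exists y Rxy — i.e. seriality.
G1: fails — world c has no successor.
G2: satisfies the condition.
G3: fails — world u has no successor.
G4: fails — world s has no successor.
G5: fails — world w1 has no successor.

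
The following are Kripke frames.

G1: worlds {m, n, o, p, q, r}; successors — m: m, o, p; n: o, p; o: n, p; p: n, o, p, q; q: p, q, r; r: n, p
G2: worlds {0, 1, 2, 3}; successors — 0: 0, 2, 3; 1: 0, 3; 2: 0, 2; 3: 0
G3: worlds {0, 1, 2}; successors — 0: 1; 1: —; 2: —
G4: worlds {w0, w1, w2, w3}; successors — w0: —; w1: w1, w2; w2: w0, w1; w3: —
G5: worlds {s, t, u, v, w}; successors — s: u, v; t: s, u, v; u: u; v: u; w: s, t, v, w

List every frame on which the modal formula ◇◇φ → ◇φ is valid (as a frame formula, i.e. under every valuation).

The schema corresponds to a generalized confluence (Geach) condition: ∀x ∀y (xR²y → ∃w (y = w ∧ xRw)).
G1: fails — mR²n but no w with n=w and mRw.
G2: fails — 1R²2 but no w with 2=w and 1Rw.
G3: ✓.
G4: fails — w1R²w0 but no w with w0=w and w1Rw.
G5: fails — wR²u but no w* with u=w* and wRw*.

G3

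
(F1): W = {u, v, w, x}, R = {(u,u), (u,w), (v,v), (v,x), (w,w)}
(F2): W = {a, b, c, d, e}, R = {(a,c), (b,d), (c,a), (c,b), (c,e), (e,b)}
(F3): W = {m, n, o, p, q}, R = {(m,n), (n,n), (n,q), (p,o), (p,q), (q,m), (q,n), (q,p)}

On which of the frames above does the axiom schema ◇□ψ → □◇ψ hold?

The schema corresponds to convergence: ∀x ∀y ∀z (Rxy ∧ Rxz → ∃w (Ryw ∧ Rzw)).
(F1): fails — Rvv and Rvx but v and x have no common successor.
(F2): fails — Rbd and Rbd but d and d have no common successor.
(F3): fails — Rpo and Rpo but o and o have no common successor.

none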